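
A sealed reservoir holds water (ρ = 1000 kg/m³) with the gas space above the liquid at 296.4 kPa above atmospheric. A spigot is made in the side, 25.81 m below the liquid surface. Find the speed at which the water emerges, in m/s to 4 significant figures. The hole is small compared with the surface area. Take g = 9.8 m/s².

v = 33.15 m/s

Take point 1 at the surface (v₁ ≈ 0) and point 2 at the hole (at atmospheric pressure). Bernoulli: P₁ + ρg h = P_atm + ½ρv₂².
With P₁ − P_atm = 296400 Pa, v₂ = √(2gh + 2ΔP/ρ) = √(2·9.8·25.81 + 2·296400/1000) = 33.15 m/s.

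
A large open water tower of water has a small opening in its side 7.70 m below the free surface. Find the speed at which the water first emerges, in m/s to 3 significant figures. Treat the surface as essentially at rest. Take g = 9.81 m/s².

The surface is effectively still and both ends are open, so ½v² = gh and v = √(2·9.81·7.70) = 12.3 m/s.

v ≈ 12.3 m/s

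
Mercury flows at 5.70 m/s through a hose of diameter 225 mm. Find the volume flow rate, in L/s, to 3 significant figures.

227 L/s

Q = A·v = 0.0398 m² × 5.70 m/s = 0.227 m³/s.
Converting: 0.227 m³/s × 1000 = 227 L/s.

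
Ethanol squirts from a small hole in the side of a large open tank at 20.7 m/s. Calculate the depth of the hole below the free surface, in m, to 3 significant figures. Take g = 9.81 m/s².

Torricelli: v = √(2gh), so h = v²/(2g).
h = 20.7²/(2·9.81) = 428/19.62 = 21.8 m.

h ≈ 21.8 m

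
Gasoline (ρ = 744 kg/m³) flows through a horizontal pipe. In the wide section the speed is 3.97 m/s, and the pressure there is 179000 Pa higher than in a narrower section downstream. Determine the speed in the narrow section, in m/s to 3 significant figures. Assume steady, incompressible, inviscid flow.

v₂ ≈ 22.3 m/s

Horizontal Bernoulli: P₁ + ½ρv₁² = P₂ + ½ρv₂², so v₂² = v₁² + 2(P₁ − P₂)/ρ.
v₂ = √(3.97² + 2·179000/744) = √(15.8 + 481) = 22.3 m/s.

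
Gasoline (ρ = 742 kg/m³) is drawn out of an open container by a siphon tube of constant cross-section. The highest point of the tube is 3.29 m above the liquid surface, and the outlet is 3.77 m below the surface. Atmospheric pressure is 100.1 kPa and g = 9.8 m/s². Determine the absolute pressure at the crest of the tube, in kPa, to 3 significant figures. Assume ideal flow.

P_top ≈ 48.8 kPa

Bernoulli surface→outlet gives ½v² = g·h_out, so v = √(2·9.8·3.77) = 8.60 m/s.
With constant cross-section the crest speed equals v; applying Bernoulli from the surface up to the crest, P_top = P_atm − ½ρv² − ρg·h_top.
P_top = 100100 − ½·742·8.60² − 742·9.8·3.29 = 48800 Pa.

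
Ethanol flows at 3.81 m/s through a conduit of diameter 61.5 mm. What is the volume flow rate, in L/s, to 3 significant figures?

Q ≈ 11.3 L/s

Q = A·v = 0.00297 m² × 3.81 m/s = 0.0113 m³/s.
Converting: 0.0113 m³/s × 1000 = 11.3 L/s.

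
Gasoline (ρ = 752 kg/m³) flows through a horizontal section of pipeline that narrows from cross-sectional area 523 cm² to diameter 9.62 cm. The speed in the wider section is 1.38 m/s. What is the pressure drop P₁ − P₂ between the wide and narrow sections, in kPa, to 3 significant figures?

Mass conservation (A₁v₁ = A₂v₂) gives v₂ = 1.38 × 523/72.7 = 9.93 m/s.
Bernoulli (h₁ = h₂): P₁ − P₂ = ½ρ(v₂² − v₁²).
P₁ − P₂ = ½·752·(9.93² − 1.38²) = ½·752·96.7 = 36400 Pa.

36.4 kPa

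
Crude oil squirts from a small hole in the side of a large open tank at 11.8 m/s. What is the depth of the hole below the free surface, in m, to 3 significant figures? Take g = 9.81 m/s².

7.10 m

Inverting v = √(2gh) gives h = v² / 2g.
h = 11.8²/(2·9.81) = 139/19.62 = 7.10 m.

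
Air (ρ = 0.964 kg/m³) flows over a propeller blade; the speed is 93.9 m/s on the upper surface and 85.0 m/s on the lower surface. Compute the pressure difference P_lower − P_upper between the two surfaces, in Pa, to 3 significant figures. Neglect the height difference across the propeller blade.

ΔP ≈ 767 Pa

The pressure is lower where the speed is higher: ΔP = ½ρ(v_up² − v_low²).
ΔP = ½·0.964·(93.9² − 85.0²) = 767 Pa.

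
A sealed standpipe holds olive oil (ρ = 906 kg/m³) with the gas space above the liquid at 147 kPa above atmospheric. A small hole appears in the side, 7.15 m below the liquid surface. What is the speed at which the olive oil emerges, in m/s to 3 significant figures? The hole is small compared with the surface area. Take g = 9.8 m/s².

21.6 m/s

Take point 1 at the surface (v₁ ≈ 0) and point 2 at the hole (at atmospheric pressure). Bernoulli: P₁ + ρg h = P_atm + ½ρv₂².
With P₁ − P_atm = 147000 Pa, v₂ = √(2gh + 2ΔP/ρ) = √(2·9.8·7.15 + 2·147000/906) = 21.6 m/s.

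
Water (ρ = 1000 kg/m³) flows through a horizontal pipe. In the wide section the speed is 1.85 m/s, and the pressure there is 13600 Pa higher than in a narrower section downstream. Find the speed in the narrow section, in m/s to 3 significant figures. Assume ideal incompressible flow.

v₂ ≈ 5.53 m/s

With h₁ = h₂, rearranging Bernoulli gives v₂ = √(v₁² + 2ΔP/ρ).
v₂ = √(1.85² + 2·13600/1000) = √(3.42 + 27.2) = 5.53 m/s.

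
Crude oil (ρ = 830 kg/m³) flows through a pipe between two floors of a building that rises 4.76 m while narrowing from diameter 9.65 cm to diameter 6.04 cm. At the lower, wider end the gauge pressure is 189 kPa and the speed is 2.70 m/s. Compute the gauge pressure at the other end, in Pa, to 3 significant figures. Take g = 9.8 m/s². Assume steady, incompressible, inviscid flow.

By continuity, v₂ = v₁·A₁/A₂ = 2.70·(73.1/28.7) = 6.89 m/s.
Applying Bernoulli between the two ends and solving for P₂: P₂ = P₁ + ½ρ(v₁² − v₂²) − ρgΔh.
P₂ = 189000 + ½·830·(2.70² − 6.89²) − 830·9.8·(+4.76) = 189000 + (-16700) − (38700) = 134000 Pa.

P₂ = 134000 Pa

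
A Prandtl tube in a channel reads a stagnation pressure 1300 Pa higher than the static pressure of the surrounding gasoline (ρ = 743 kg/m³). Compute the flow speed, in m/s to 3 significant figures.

Bernoulli between the free stream and the stagnation point: ½ρv² = P_stag − P_static.
v = √(2ΔP/ρ) = √(2·1300/743) = 1.87 m/s.

1.87 m/s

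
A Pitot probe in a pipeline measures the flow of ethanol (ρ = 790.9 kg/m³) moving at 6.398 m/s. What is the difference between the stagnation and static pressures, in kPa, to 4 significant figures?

ΔP ≈ 16.19 kPa

At the stagnation point the flow is brought to rest, so Bernoulli gives P_stag − P_static = ½ρv².
ΔP = ½·790.9·6.398² = 16190 Pa.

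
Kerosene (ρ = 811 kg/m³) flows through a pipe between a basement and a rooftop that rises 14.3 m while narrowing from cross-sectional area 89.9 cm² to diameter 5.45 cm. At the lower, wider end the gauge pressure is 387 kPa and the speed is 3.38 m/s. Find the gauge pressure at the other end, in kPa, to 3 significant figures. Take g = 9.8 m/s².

Mass conservation (A₁v₁ = A₂v₂) gives v₂ = 3.38 × 89.9/23.3 = 13.0 m/s.
Energy conservation along the streamline gives P₂ = P₁ − ½ρ(v₂² − v₁²) − ρg(h₂ − h₁).
P₂ = 387000 + ½·811·(3.38² − 13.0²) − 811·9.8·(+14.3) = 387000 + (-64200) − (114000) = 209000 Pa.

P₂ ≈ 209 kPa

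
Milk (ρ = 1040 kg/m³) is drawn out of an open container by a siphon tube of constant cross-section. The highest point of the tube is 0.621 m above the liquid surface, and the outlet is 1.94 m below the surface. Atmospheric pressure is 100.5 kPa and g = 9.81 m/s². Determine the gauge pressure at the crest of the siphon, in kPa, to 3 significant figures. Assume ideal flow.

P_gauge = -26.1 kPa

Bernoulli surface→outlet gives ½v² = g·h_out, so v = √(2·9.81·1.94) = 6.17 m/s.
Continuity keeps v the same throughout the tube; from surface to crest, P_atm + 0 = P_top + ½ρv² + ρg·h_top.
P_top = 100500 − ½·1040·6.17² − 1040·9.81·0.621 = 74400 Pa. So P_gauge = P_top − P_atm = -26100 Pa.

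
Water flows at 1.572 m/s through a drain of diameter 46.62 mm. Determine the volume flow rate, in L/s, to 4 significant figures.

Q = A·v = 0.001707 m² × 1.572 m/s = 0.002683 m³/s.
Converting: 0.002683 m³/s × 1000 = 2.683 L/s.

Q ≈ 2.683 L/s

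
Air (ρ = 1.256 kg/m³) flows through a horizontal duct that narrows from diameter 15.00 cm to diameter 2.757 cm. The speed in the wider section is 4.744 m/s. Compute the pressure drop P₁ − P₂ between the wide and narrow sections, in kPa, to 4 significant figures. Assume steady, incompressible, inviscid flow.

ΔP ≈ 12.37 kPa

The volume flow rate is constant, so v₂ = (A₁/A₂)v₁ = (176.7/5.970)·4.744 = 140.4 m/s.
Bernoulli (h₁ = h₂): P₁ − P₂ = ½ρ(v₂² − v₁²).
P₁ − P₂ = ½·1.256·(140.4² − 4.744²) = ½·1.256·19700 = 12370 Pa.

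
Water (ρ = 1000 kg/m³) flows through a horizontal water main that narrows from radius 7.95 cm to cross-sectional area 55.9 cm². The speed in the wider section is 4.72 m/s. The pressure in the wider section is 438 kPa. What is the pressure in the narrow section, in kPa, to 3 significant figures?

The volume flow rate is constant, so v₂ = (A₁/A₂)v₁ = (199/55.9)·4.72 = 16.8 m/s.
With no height change, Bernoulli's equation is P₁ + ½ρv₁² = P₂ + ½ρv₂².
P₂ = P₁ − ½ρ(v₂² − v₁²) = 438000 − ½·1000·(16.8² − 4.72²) = 438000 − 129000 = 309000 Pa.

P₂ ≈ 309 kPa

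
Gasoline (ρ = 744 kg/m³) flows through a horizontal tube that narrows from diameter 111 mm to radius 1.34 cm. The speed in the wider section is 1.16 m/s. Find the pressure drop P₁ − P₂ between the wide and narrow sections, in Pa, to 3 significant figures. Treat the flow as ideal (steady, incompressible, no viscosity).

By continuity, v₂ = v₁·A₁/A₂ = 1.16·(96.8/5.64) = 19.9 m/s.
The pipe is horizontal, so Bernoulli reduces to P₁ + ½ρv₁² = P₂ + ½ρv₂².
P₁ − P₂ = ½·744·(19.9² − 1.16²) = ½·744·395 = 147000 Pa.

ΔP ≈ 147000 Pa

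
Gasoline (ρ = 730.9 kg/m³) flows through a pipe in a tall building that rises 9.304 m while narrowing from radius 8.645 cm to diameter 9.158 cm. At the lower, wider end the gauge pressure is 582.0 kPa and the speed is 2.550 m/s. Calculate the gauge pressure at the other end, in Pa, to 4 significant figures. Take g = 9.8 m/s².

Continuity gives A₁v₁ = A₂v₂, so v₂ = (234.8 cm²)/(65.87 cm²) × 2.550 m/s = 9.089 m/s.
Applying Bernoulli between the two ends and solving for P₂: P₂ = P₁ + ½ρ(v₁² − v₂²) − ρgΔh.
P₂ = 582000 + ½·730.9·(2.550² − 9.089²) − 730.9·9.8·(+9.304) = 582000 + (-27820) − (66640) = 487500 Pa.

487500 Pa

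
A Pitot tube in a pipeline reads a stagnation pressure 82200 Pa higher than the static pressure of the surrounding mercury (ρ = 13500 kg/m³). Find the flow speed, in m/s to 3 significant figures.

Bernoulli between the free stream and the stagnation point: ½ρv² = P_stag − P_static.
v = √(2ΔP/ρ) = √(2·82200/13500) = 3.49 m/s.

v ≈ 3.49 m/s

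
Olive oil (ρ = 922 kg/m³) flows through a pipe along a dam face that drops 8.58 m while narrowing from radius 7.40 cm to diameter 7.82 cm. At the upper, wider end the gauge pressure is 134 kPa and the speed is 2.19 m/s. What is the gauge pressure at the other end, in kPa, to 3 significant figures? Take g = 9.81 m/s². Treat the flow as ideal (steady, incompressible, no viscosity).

P₂ ≈ 185 kPa

The volume flow rate is constant, so v₂ = (A₁/A₂)v₁ = (172/48.0)·2.19 = 7.84 m/s.
Energy conservation along the streamline gives P₂ = P₁ − ½ρ(v₂² − v₁²) − ρg(h₂ − h₁).
P₂ = 134000 + ½·922·(2.19² − 7.84²) − 922·9.81·(−8.58) = 134000 + (-26200) − (-77600) = 185000 Pa.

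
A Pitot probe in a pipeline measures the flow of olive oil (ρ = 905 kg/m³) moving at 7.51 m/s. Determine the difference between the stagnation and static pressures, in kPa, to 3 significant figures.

ΔP ≈ 25.5 kPa

The dynamic pressure equals the rise in static pressure at the stagnation point: ΔP = ½ρv².
ΔP = ½·905·7.51² = 25500 Pa.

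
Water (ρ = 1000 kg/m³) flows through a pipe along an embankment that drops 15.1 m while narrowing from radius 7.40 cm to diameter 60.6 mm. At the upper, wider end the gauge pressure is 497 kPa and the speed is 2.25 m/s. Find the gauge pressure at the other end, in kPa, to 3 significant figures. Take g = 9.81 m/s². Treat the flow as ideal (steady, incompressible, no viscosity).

P₂ ≈ 558 kPa

By continuity, v₂ = v₁·A₁/A₂ = 2.25·(172/28.8) = 13.4 m/s.
Energy conservation along the streamline gives P₂ = P₁ − ½ρ(v₂² − v₁²) − ρg(h₂ − h₁).
P₂ = 497000 + ½·1000·(2.25² − 13.4²) − 1000·9.81·(−15.1) = 497000 + (-87500) − (-148000) = 558000 Pa.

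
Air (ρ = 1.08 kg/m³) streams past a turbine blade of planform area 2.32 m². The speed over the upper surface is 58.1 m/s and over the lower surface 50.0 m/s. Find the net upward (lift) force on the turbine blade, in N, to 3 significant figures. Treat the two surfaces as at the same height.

F ≈ 1100 N

From P + ½ρv² = const at equal height, P_low − P_up = ½ρ(v_up² − v_low²).
ΔP = ½·1.08·(58.1² − 50.0²) = 473 Pa.
Lift = ΔP · A = 473 × 2.32 = 1100 N.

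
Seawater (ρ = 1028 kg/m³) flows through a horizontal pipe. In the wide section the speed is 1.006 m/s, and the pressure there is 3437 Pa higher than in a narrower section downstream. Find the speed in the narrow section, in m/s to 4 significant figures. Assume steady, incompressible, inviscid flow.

Horizontal Bernoulli: P₁ + ½ρv₁² = P₂ + ½ρv₂², so v₂² = v₁² + 2(P₁ − P₂)/ρ.
v₂ = √(1.006² + 2·3437/1028) = √(1.012 + 6.687) = 2.775 m/s.

2.775 m/s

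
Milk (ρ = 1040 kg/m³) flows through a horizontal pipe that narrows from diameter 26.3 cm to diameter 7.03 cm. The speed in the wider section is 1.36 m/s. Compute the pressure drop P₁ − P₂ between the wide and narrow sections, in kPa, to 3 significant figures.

Mass conservation (A₁v₁ = A₂v₂) gives v₂ = 1.36 × 543/38.8 = 19.0 m/s.
The pipe is horizontal, so Bernoulli reduces to P₁ + ½ρv₁² = P₂ + ½ρv₂².
P₁ − P₂ = ½·1040·(19.0² − 1.36²) = ½·1040·360 = 187000 Pa.

187 kPa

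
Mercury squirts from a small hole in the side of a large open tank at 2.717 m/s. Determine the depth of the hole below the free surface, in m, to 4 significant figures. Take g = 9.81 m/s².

Inverting v = √(2gh) gives h = v² / 2g.
h = 2.717²/(2·9.81) = 7.382/19.62 = 0.3763 m.

h = 0.3763 m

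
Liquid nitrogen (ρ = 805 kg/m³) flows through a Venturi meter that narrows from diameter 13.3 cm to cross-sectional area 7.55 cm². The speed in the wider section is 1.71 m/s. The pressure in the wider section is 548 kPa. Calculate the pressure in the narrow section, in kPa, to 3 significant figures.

Continuity gives A₁v₁ = A₂v₂, so v₂ = (139 cm²)/(7.55 cm²) × 1.71 m/s = 31.5 m/s.
The pipe is horizontal, so Bernoulli reduces to P₁ + ½ρv₁² = P₂ + ½ρv₂².
P₂ = P₁ − ½ρ(v₂² − v₁²) = 548000 − ½·805·(31.5² − 1.71²) = 548000 − 397000 = 151000 Pa.

151 kPa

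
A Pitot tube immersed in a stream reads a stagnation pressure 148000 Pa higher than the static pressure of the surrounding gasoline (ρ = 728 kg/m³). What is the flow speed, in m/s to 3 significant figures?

Bernoulli between the free stream and the stagnation point: ½ρv² = P_stag − P_static.
v = √(2ΔP/ρ) = √(2·148000/728) = 20.2 m/s.

v ≈ 20.2 m/s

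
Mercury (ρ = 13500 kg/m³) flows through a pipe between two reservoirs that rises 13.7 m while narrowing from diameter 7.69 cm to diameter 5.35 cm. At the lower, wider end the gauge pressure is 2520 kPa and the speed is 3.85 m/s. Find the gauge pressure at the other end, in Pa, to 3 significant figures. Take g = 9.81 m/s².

P₂ = 379000 Pa

Continuity gives A₁v₁ = A₂v₂, so v₂ = (46.4 cm²)/(22.5 cm²) × 3.85 m/s = 7.95 m/s.
Bernoulli: P₁ + ½ρv₁² + ρg h₁ = P₂ + ½ρv₂² + ρg h₂, so P₂ = P₁ + ½ρ(v₁² − v₂²) − ρg(h₂ − h₁).
P₂ = 2520000 + ½·13500·(3.85² − 7.95²) − 13500·9.81·(+13.7) = 2520000 + (-327000) − (1810000) = 379000 Pa.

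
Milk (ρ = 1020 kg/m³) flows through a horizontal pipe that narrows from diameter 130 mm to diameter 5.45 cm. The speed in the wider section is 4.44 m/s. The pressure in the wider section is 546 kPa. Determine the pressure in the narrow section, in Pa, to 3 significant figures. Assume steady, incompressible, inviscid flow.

Continuity gives A₁v₁ = A₂v₂, so v₂ = (133 cm²)/(23.3 cm²) × 4.44 m/s = 25.3 m/s.
The pipe is horizontal, so Bernoulli reduces to P₁ + ½ρv₁² = P₂ + ½ρv₂².
P₂ = P₁ − ½ρ(v₂² − v₁²) = 546000 − ½·1020·(25.3² − 4.44²) = 546000 − 315000 = 231000 Pa.

231000 Pa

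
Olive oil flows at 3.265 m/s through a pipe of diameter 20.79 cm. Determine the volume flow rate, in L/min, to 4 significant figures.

Q = A·v = 0.03395 m² × 3.265 m/s = 0.1108 m³/s.
Converting: 0.1108 m³/s × 60000 = 6650 L/min.

Q ≈ 6650 L/min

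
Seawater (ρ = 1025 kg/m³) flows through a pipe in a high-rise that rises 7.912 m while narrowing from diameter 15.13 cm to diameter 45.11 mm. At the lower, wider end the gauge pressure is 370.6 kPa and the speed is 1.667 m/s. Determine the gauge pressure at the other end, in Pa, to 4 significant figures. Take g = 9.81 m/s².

P₂ ≈ 112200 Pa

By continuity, v₂ = v₁·A₁/A₂ = 1.667·(179.8/15.98) = 18.75 m/s.
Energy conservation along the streamline gives P₂ = P₁ − ½ρ(v₂² − v₁²) − ρg(h₂ − h₁).
P₂ = 370600 + ½·1025·(1.667² − 18.75²) − 1025·9.81·(+7.912) = 370600 + (-178800) − (79560) = 112200 Pa.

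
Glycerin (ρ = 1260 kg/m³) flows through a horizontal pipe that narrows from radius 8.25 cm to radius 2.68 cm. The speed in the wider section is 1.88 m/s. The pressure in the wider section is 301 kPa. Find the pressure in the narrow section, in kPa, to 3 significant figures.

P₂ ≈ 103 kPa

Mass conservation (A₁v₁ = A₂v₂) gives v₂ = 1.88 × 214/22.6 = 17.8 m/s.
Along the horizontal streamline, P + ½ρv² is constant.
P₂ = P₁ − ½ρ(v₂² − v₁²) = 301000 − ½·1260·(17.8² − 1.88²) = 301000 − 198000 = 103000 Pa.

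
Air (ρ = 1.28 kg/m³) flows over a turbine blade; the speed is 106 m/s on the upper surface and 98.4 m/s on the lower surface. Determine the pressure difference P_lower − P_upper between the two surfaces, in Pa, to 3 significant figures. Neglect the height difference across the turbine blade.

Bernoulli (same height): P_lower − P_upper = ½ρ(v_upper² − v_lower²).
ΔP = ½·1.28·(106² − 98.4²) = 994 Pa.

994 Pa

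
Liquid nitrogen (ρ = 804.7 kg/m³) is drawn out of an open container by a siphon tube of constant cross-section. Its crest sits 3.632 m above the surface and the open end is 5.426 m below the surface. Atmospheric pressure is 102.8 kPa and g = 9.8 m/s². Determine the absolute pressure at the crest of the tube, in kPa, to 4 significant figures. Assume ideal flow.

From the surface to the outlet (both open to atmosphere, surface at rest): v = √(2g·h_out) = √(2·9.8·5.426) = 10.31 m/s.
With constant cross-section the crest speed equals v; applying Bernoulli from the surface up to the crest, P_top = P_atm − ½ρv² − ρg·h_top.
P_top = 102800 − ½·804.7·10.31² − 804.7·9.8·3.632 = 31370 Pa.

31.37 kPa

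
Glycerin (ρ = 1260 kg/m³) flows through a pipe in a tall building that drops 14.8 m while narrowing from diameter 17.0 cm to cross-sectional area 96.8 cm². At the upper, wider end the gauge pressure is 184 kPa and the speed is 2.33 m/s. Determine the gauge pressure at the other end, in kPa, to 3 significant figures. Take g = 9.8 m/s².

351 kPa

By continuity, v₂ = v₁·A₁/A₂ = 2.33·(227/96.8) = 5.46 m/s.
Bernoulli: P₁ + ½ρv₁² + ρg h₁ = P₂ + ½ρv₂² + ρg h₂, so P₂ = P₁ + ½ρ(v₁² − v₂²) − ρg(h₂ − h₁).
P₂ = 184000 + ½·1260·(2.33² − 5.46²) − 1260·9.8·(−14.8) = 184000 + (-15400) − (-183000) = 351000 Pa.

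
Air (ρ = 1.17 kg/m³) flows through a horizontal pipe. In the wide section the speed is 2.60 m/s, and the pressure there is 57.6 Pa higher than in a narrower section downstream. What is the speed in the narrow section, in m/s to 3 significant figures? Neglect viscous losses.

Horizontal Bernoulli: P₁ + ½ρv₁² = P₂ + ½ρv₂², so v₂² = v₁² + 2(P₁ − P₂)/ρ.
v₂ = √(2.60² + 2·57.6/1.17) = √(6.76 + 98.5) = 10.3 m/s.

v₂ ≈ 10.3 m/s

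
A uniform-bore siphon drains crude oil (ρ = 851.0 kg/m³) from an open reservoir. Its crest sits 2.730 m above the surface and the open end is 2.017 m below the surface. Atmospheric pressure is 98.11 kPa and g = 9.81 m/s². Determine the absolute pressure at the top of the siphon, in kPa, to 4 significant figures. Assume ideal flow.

Bernoulli surface→outlet gives ½v² = g·h_out, so v = √(2·9.81·2.017) = 6.291 m/s.
Continuity keeps v the same throughout the tube; from surface to crest, P_atm + 0 = P_top + ½ρv² + ρg·h_top.
P_top = 98110 − ½·851.0·6.291² − 851.0·9.81·2.730 = 58480 Pa.

P_top ≈ 58.48 kPa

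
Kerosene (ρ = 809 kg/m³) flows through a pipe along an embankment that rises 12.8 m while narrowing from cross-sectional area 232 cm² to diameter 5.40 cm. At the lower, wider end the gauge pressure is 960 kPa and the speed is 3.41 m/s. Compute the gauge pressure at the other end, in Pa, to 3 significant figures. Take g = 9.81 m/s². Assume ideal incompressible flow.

380000 Pa

By continuity, v₂ = v₁·A₁/A₂ = 3.41·(232/22.9) = 34.5 m/s.
Energy conservation along the streamline gives P₂ = P₁ − ½ρ(v₂² − v₁²) − ρg(h₂ − h₁).
P₂ = 960000 + ½·809·(3.41² − 34.5²) − 809·9.81·(+12.8) = 960000 + (-478000) − (102000) = 380000 Pa.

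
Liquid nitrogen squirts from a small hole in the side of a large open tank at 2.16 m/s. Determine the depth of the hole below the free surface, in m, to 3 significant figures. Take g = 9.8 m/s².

Torricelli: v = √(2gh), so h = v²/(2g).
h = 2.16²/(2·9.8) = 4.67/19.60 = 0.238 m.

h ≈ 0.238 m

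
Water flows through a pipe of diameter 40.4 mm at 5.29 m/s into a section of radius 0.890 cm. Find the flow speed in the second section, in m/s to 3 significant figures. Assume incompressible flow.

By continuity, v₂ = v₁·A₁/A₂ = 5.29·(12.8/2.49) = 27.3 m/s.

v₂ ≈ 27.3 m/s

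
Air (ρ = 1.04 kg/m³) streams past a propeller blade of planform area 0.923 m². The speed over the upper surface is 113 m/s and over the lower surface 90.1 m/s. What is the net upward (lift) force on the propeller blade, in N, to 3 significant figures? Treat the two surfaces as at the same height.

The faster flow above has the lower pressure; Bernoulli (same height) gives ΔP = ½ρ(v_up² − v_low²).
ΔP = ½·1.04·(113² − 90.1²) = 2420 Pa.
Lift = ΔP · A = 2420 × 0.923 = 2230 N.

2230 N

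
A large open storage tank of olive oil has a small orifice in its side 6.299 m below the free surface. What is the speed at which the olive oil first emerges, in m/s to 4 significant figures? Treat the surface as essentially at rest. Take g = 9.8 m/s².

v = 11.11 m/s

The surface is effectively still and both ends are open, so ½v² = gh and v = √(2·9.8·6.299) = 11.11 m/s.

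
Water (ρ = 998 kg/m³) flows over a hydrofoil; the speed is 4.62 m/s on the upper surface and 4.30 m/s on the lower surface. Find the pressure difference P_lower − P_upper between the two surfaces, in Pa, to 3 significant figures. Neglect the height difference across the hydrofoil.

ΔP = 1420 Pa

The pressure is lower where the speed is higher: ΔP = ½ρ(v_up² − v_low²).
ΔP = ½·998·(4.62² − 4.30²) = 1420 Pa.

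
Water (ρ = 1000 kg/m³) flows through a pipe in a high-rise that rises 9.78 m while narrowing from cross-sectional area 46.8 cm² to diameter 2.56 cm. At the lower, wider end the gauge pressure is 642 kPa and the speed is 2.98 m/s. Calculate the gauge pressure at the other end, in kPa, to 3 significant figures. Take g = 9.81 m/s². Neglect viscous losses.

P₂ ≈ 183 kPa

By continuity, v₂ = v₁·A₁/A₂ = 2.98·(46.8/5.15) = 27.1 m/s.
Bernoulli: P₁ + ½ρv₁² + ρg h₁ = P₂ + ½ρv₂² + ρg h₂, so P₂ = P₁ + ½ρ(v₁² − v₂²) − ρg(h₂ − h₁).
P₂ = 642000 + ½·1000·(2.98² − 27.1²) − 1000·9.81·(+9.78) = 642000 + (-363000) − (95900) = 183000 Pa.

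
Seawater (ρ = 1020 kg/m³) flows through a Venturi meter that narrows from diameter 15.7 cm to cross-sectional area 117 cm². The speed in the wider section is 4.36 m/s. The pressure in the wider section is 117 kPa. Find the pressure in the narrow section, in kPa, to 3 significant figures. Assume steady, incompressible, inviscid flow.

Mass conservation (A₁v₁ = A₂v₂) gives v₂ = 4.36 × 194/117 = 7.21 m/s.
Along the horizontal streamline, P + ½ρv² is constant.
P₂ = P₁ − ½ρ(v₂² − v₁²) = 117000 − ½·1020·(7.21² − 4.36²) = 117000 − 16800 = 100000 Pa.

P₂ ≈ 100 kPa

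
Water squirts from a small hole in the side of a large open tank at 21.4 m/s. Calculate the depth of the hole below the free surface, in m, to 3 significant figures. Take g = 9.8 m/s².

h = 23.4 m

Inverting v = √(2gh) gives h = v² / 2g.
h = 21.4²/(2·9.8) = 458/19.60 = 23.4 m.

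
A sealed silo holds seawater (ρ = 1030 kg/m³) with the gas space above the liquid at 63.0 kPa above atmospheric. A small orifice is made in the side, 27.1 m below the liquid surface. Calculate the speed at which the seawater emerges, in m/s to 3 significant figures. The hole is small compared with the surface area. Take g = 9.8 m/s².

Take point 1 at the surface (v₁ ≈ 0) and point 2 at the hole (at atmospheric pressure). Bernoulli: P₁ + ρg h = P_atm + ½ρv₂².
With P₁ − P_atm = 63000 Pa, v₂ = √(2gh + 2ΔP/ρ) = √(2·9.8·27.1 + 2·63000/1030) = 25.6 m/s.

v ≈ 25.6 m/s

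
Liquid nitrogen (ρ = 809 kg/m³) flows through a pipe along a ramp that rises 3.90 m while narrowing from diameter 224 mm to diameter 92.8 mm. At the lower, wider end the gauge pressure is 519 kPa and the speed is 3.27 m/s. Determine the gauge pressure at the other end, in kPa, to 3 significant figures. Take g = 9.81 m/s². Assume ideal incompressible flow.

P₂ ≈ 346 kPa

The volume flow rate is constant, so v₂ = (A₁/A₂)v₁ = (394/67.6)·3.27 = 19.1 m/s.
Applying Bernoulli between the two ends and solving for P₂: P₂ = P₁ + ½ρ(v₁² − v₂²) − ρgΔh.
P₂ = 519000 + ½·809·(3.27² − 19.1²) − 809·9.81·(+3.90) = 519000 + (-143000) − (31000) = 346000 Pa.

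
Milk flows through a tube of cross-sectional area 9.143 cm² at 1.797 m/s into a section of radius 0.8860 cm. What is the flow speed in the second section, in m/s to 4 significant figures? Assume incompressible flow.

v₂ ≈ 6.662 m/s

Mass conservation (A₁v₁ = A₂v₂) gives v₂ = 1.797 × 9.143/2.466 = 6.662 m/s.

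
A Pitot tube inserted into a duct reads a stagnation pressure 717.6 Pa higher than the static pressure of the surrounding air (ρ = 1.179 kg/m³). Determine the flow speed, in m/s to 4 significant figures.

Bernoulli between the free stream and the stagnation point: ½ρv² = P_stag − P_static.
v = √(2ΔP/ρ) = √(2·717.6/1.179) = 34.89 m/s.

v = 34.89 m/s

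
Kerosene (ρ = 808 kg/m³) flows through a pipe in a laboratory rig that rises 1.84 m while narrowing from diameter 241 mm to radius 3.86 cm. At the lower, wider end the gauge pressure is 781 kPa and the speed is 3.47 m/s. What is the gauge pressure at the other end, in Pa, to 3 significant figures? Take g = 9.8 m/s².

Mass conservation (A₁v₁ = A₂v₂) gives v₂ = 3.47 × 456/46.8 = 33.8 m/s.
Energy conservation along the streamline gives P₂ = P₁ − ½ρ(v₂² − v₁²) − ρg(h₂ − h₁).
P₂ = 781000 + ½·808·(3.47² − 33.8²) − 808·9.8·(+1.84) = 781000 + (-457000) − (14600) = 309000 Pa.

P₂ ≈ 309000 Pa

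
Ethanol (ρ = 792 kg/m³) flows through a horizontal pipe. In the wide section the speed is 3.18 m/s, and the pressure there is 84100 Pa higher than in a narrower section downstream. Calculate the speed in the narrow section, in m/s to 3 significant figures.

v₂ = 14.9 m/s

Horizontal Bernoulli: P₁ + ½ρv₁² = P₂ + ½ρv₂², so v₂² = v₁² + 2(P₁ − P₂)/ρ.
v₂ = √(3.18² + 2·84100/792) = √(10.1 + 212) = 14.9 m/s.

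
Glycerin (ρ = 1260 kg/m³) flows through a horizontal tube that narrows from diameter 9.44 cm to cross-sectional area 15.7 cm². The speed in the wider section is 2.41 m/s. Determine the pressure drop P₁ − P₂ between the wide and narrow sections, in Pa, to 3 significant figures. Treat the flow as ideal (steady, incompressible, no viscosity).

Mass conservation (A₁v₁ = A₂v₂) gives v₂ = 2.41 × 70.0/15.7 = 10.7 m/s.
Along the horizontal streamline, P + ½ρv² is constant.
P₁ − P₂ = ½·1260·(10.7² − 2.41²) = ½·1260·110 = 69100 Pa.

ΔP = 69100 Pa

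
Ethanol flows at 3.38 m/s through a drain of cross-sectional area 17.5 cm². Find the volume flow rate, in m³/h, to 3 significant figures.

Q ≈ 21.3 m³/h

Q = A·v = 0.00175 m² × 3.38 m/s = 0.00592 m³/s.
Converting: 0.00592 m³/s × 3600 = 21.3 m³/h.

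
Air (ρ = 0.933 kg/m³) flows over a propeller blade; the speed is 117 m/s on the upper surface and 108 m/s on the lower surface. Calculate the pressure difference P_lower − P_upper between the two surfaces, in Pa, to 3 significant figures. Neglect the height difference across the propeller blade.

The pressure is lower where the speed is higher: ΔP = ½ρ(v_up² − v_low²).
ΔP = ½·0.933·(117² − 108²) = 945 Pa.

945 Pa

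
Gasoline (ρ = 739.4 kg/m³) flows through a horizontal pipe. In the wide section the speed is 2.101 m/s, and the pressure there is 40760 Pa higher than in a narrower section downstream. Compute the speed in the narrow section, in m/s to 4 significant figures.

Along the level pipe P + ½ρv² is conserved, hence v₂² = v₁² + 2(P₁ − P₂)/ρ.
v₂ = √(2.101² + 2·40760/739.4) = √(4.414 + 110.3) = 10.71 m/s.

v₂ = 10.71 m/s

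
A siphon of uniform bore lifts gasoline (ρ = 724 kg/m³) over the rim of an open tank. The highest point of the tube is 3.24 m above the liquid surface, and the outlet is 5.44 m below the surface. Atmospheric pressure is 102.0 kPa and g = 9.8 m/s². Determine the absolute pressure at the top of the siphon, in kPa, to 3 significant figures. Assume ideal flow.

Bernoulli surface→outlet gives ½v² = g·h_out, so v = √(2·9.8·5.44) = 10.3 m/s.
Continuity keeps v the same throughout the tube; from surface to crest, P_atm + 0 = P_top + ½ρv² + ρg·h_top.
P_top = 102000 − ½·724·10.3² − 724·9.8·3.24 = 40400 Pa.

40.4 kPa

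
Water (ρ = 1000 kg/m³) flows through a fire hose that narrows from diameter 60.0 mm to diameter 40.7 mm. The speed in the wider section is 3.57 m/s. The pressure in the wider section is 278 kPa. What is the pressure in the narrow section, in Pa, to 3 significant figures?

254000 Pa

By continuity, v₂ = v₁·A₁/A₂ = 3.57·(28.3/13.0) = 7.76 m/s.
The pipe is horizontal, so Bernoulli reduces to P₁ + ½ρv₁² = P₂ + ½ρv₂².
P₂ = P₁ − ½ρ(v₂² − v₁²) = 278000 − ½·1000·(7.76² − 3.57²) = 278000 − 23700 = 254000 Pa.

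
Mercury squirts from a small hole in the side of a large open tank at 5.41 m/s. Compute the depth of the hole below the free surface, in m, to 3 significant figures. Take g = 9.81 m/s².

Torricelli: v = √(2gh), so h = v²/(2g).
h = 5.41²/(2·9.81) = 29.3/19.62 = 1.49 m.

h ≈ 1.49 m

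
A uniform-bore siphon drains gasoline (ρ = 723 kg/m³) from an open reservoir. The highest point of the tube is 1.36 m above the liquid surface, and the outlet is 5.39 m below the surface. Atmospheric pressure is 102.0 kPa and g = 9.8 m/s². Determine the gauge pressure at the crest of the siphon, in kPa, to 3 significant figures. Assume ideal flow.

From the surface to the outlet (both open to atmosphere, surface at rest): v = √(2g·h_out) = √(2·9.8·5.39) = 10.3 m/s.
With constant cross-section the crest speed equals v; applying Bernoulli from the surface up to the crest, P_top = P_atm − ½ρv² − ρg·h_top.
P_top = 102000 − ½·723·10.3² − 723·9.8·1.36 = 54200 Pa. So P_gauge = P_top − P_atm = -47800 Pa.

-47.8 kPa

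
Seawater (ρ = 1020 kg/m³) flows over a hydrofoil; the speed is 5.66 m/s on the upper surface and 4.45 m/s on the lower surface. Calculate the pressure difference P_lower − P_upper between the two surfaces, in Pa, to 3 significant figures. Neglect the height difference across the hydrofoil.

The pressure is lower where the speed is higher: ΔP = ½ρ(v_up² − v_low²).
ΔP = ½·1020·(5.66² − 4.45²) = 6240 Pa.

6240 Pa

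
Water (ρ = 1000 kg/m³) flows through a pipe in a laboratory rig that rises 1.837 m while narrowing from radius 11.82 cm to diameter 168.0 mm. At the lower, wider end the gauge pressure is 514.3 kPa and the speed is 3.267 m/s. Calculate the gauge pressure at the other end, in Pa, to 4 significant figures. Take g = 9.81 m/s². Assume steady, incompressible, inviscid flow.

The volume flow rate is constant, so v₂ = (A₁/A₂)v₁ = (438.9/221.7)·3.267 = 6.469 m/s.
Applying Bernoulli between the two ends and solving for P₂: P₂ = P₁ + ½ρ(v₁² − v₂²) − ρgΔh.
P₂ = 514300 + ½·1000·(3.267² − 6.469²) − 1000·9.81·(+1.837) = 514300 + (-15590) − (18020) = 480700 Pa.

480700 Pa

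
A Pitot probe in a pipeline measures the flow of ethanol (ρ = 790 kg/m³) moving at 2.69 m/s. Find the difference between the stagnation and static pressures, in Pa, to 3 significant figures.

The dynamic pressure equals the rise in static pressure at the stagnation point: ΔP = ½ρv².
ΔP = ½·790·2.69² = 2860 Pa.

2860 Pa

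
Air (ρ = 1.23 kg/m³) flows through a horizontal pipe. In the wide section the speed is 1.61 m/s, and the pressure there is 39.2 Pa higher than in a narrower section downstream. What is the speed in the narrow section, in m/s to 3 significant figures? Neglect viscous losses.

Horizontal Bernoulli: P₁ + ½ρv₁² = P₂ + ½ρv₂², so v₂² = v₁² + 2(P₁ − P₂)/ρ.
v₂ = √(1.61² + 2·39.2/1.23) = √(2.59 + 63.7) = 8.14 m/s.

v₂ = 8.14 m/s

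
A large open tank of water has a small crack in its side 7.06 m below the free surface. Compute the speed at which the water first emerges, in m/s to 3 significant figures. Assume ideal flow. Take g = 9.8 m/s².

v = 11.8 m/s

Torricelli's result v = √(2gh) gives v = √(2·9.8·7.06) = 11.8 m/s.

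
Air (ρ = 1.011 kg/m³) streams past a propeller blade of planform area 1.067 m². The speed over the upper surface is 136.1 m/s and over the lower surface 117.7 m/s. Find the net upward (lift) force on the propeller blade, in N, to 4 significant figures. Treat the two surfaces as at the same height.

The faster flow above has the lower pressure; Bernoulli (same height) gives ΔP = ½ρ(v_up² − v_low²).
ΔP = ½·1.011·(136.1² − 117.7²) = 2361 Pa.
Lift = ΔP · A = 2361 × 1.067 = 2519 N.

F = 2519 N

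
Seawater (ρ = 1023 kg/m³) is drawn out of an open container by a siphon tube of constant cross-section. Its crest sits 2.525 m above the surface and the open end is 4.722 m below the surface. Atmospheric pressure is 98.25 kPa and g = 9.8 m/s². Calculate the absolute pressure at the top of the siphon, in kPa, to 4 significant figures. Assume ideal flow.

From the surface to the outlet (both open to atmosphere, surface at rest): v = √(2g·h_out) = √(2·9.8·4.722) = 9.620 m/s.
Continuity keeps v the same throughout the tube; from surface to crest, P_atm + 0 = P_top + ½ρv² + ρg·h_top.
P_top = 98250 − ½·1023·9.620² − 1023·9.8·2.525 = 25600 Pa.

P_top = 25.60 kPa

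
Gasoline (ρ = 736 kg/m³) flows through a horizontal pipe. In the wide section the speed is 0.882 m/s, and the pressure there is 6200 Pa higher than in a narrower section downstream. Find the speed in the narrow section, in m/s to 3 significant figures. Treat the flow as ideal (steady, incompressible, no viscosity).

Along the level pipe P + ½ρv² is conserved, hence v₂² = v₁² + 2(P₁ − P₂)/ρ.
v₂ = √(0.882² + 2·6200/736) = √(0.778 + 16.8) = 4.20 m/s.

v₂ = 4.20 m/s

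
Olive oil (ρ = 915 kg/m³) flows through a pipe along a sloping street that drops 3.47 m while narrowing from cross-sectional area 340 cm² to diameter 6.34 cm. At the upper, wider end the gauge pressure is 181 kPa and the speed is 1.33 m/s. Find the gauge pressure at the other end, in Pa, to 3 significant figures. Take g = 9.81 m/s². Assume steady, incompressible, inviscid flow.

119000 Pa

Mass conservation (A₁v₁ = A₂v₂) gives v₂ = 1.33 × 340/31.6 = 14.3 m/s.
Energy conservation along the streamline gives P₂ = P₁ − ½ρ(v₂² − v₁²) − ρg(h₂ − h₁).
P₂ = 181000 + ½·915·(1.33² − 14.3²) − 915·9.81·(−3.47) = 181000 + (-93100) − (-31100) = 119000 Pa.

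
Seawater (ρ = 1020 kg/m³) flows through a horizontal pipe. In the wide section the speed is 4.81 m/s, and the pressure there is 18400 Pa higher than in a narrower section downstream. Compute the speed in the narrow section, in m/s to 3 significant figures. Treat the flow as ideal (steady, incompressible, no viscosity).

v₂ ≈ 7.70 m/s

With h₁ = h₂, rearranging Bernoulli gives v₂ = √(v₁² + 2ΔP/ρ).
v₂ = √(4.81² + 2·18400/1020) = √(23.1 + 36.1) = 7.70 m/s.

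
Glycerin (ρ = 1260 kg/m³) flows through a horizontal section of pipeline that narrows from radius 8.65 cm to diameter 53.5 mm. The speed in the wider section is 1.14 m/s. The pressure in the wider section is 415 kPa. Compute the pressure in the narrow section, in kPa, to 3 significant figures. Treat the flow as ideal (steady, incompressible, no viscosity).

P₂ ≈ 326 kPa

Continuity gives A₁v₁ = A₂v₂, so v₂ = (235 cm²)/(22.5 cm²) × 1.14 m/s = 11.9 m/s.
Bernoulli (h₁ = h₂): P₁ − P₂ = ½ρ(v₂² − v₁²).
P₂ = P₁ − ½ρ(v₂² − v₁²) = 415000 − ½·1260·(11.9² − 1.14²) = 415000 − 88700 = 326000 Pa.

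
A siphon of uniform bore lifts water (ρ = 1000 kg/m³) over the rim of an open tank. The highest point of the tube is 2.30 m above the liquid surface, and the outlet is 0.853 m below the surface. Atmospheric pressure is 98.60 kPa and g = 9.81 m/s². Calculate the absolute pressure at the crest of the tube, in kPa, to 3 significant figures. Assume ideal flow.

P_top = 67.7 kPa

Bernoulli surface→outlet gives ½v² = g·h_out, so v = √(2·9.81·0.853) = 4.09 m/s.
The bore is uniform, so the speed at the crest is the same v. Bernoulli surface→crest: P_atm = P_top + ½ρv² + ρg·h_top.
P_top = 98600 − ½·1000·4.09² − 1000·9.81·2.30 = 67700 Pa.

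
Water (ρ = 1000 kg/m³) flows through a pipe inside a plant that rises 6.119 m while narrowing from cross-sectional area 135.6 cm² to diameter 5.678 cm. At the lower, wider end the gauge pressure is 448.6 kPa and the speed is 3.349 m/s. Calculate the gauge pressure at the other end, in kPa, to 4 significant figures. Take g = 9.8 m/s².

Continuity gives A₁v₁ = A₂v₂, so v₂ = (135.6 cm²)/(25.32 cm²) × 3.349 m/s = 17.93 m/s.
Bernoulli: P₁ + ½ρv₁² + ρg h₁ = P₂ + ½ρv₂² + ρg h₂, so P₂ = P₁ + ½ρ(v₁² − v₂²) − ρg(h₂ − h₁).
P₂ = 448600 + ½·1000·(3.349² − 17.93²) − 1000·9.8·(+6.119) = 448600 + (-155200) − (59970) = 233400 Pa.

233.4 kPa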